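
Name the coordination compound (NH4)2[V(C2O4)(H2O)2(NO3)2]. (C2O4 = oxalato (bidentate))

ammonium diaquadinitratooxalatovanadate(II)

The 2 ammonium counter-ions carry a total charge of +2, so each complex ion is 2−.
Ligand charges: 1×oxalato (-2 each), 2×aqua (neutral), 2×nitrato (-1 each); total -4. So V + (-4) = 2−, giving V = +2.
The complex ion is anionic, so vanadium takes the -ate form vanadate(II).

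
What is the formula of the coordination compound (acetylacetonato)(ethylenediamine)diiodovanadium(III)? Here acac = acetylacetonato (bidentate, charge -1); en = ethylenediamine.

[V(acac)(en)I2]

Ligands: 1 acetylacetonato (acac, -1), 1 ethylenediamine (en, neutral), 2 iodo (I, -1). Ligand charge sum = -3.
With V in oxidation state +3, the complex ion is [V...].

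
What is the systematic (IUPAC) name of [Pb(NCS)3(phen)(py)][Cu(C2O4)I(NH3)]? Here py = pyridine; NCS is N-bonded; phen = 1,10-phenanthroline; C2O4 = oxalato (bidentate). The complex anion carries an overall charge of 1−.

Both ions are complex: the cation is named first with the plain metal name, the anion second with the -ate form; each ion's ligands are alphabetised independently.
The complex anion is given as 1−; its ligand charges sum to -3, so Cu = +2.
A 1:1 salt means the cation carries the equal and opposite charge, 1+.
Cation: ligand charges sum to -3; for the ion to be 1+, Pb = +4.

triisothiocyanato(1,10-phenanthroline)(pyridine)lead(IV) ammineiodooxalatocuprate(II)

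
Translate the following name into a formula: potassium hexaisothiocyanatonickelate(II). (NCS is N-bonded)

Ligands: 6 isothiocyanato (NCS, -1). Ligand charge sum = -6.
With Ni in oxidation state +2, the complex ion is [Ni...]^4−.
Charge balance with potassium (+1) requires 1 complex ion per 4 potassium.

K4[Ni(NCS)6]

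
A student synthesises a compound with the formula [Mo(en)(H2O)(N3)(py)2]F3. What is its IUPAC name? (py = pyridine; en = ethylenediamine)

aquaazido(ethylenediamine)bis(pyridine)molybdenum(IV) fluoride

The 3 fluoride counter-ions carry a total charge of -3, so each complex ion is 3+.
Ligand charges: 1×aqua (neutral), 1×azido (-1 each), 2×pyridine (neutral), 1×ethylenediamine (neutral); total -1. So Mo + (-1) = 3+, giving Mo = +4.
Ligands are named alphabetically: aqua before azido before ethylenediamine before pyridine.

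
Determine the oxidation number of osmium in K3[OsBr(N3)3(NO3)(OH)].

3 potassium outside the brackets (+1 each) → the complex ion is 3−.
Ligand charges: 3×N3 = -3; 1×OH = -1; 1×NO3 = -1; 1×Br = -1; sum -6.
Os + (-6) = 3− ⇒ Os is +3.

+3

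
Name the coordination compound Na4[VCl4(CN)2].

The 4 sodium counter-ions carry a total charge of +4, so each complex ion is 4−.
Ligand charges: 2×cyano (-1 each), 4×chloro (-1 each); total -6. So V + (-6) = 4−, giving V = +2.
Ligands are named alphabetically: chloro before cyano.
The complex ion is anionic, so vanadium takes the -ate form vanadate(II).

sodium tetrachlorodicyanovanadate(II)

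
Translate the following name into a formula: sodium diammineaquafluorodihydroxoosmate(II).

Na[OsF(H2O)(NH3)2(OH)2]

Ligands: 1 fluoro (F, -1), 2 hydroxo (OH, -1), 2 ammine (NH3, neutral), 1 aqua (H2O, neutral). Ligand charge sum = -3.
With Os in oxidation state +2, the complex ion is [Os...]^1−.
Charge balance with sodium (+1) requires 1 complex ion per 1 sodium.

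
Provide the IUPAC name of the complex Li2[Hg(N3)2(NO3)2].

The 2 lithium counter-ions carry a total charge of +2, so each complex ion is 2−.
Ligand charges: 2×azido (-1 each), 2×nitrato (-1 each); total -4. So Hg + (-4) = 2−, giving Hg = +2.
The complex ion is anionic, so mercury takes the -ate form mercurate(II).

lithium diazidodinitratomercurate(II)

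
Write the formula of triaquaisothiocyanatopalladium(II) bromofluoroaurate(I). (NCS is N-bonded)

[Pd(H2O)3(NCS)][AuBrF]

Cation [Pd…]: ligand charges -1, Pd(II) ⇒ ion charge 1+.
Anion [Au…]: ligand charges -2, Au(I) ⇒ ion charge 1−.
One 1+ cation balances one 1− anion.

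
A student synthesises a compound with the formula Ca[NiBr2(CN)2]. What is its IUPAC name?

calcium dibromodicyanonickelate(II)

The 1 calcium counter-ion carries a total charge of +2, so each complex ion is 2−.
Ligand charges: 2×cyano (-1 each), 2×bromo (-1 each); total -4. So Ni + (-4) = 2−, giving Ni = +2.
The complex ion is anionic, so nickel takes the -ate form nickelate(II).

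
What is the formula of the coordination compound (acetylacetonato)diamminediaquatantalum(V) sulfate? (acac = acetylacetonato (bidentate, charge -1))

Ligands: 2 ammine (NH3, neutral), 1 acetylacetonato (acac, -1), 2 aqua (H2O, neutral). Ligand charge sum = -1.
With Ta in oxidation state +5, the complex ion is [Ta...]^4+.
Charge balance with sulfate (-2) requires 1 complex ion per 2 sulfate.

[Ta(acac)(H2O)2(NH3)2](SO4)2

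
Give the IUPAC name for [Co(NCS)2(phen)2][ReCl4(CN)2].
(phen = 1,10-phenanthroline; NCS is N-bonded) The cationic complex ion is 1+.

diisothiocyanatobis(1,10-phenanthroline)cobalt(III) tetrachlorodicyanorhenate(V)

The complex cation is given as 1+; its ligand charges sum to -2, so Co = +3.
A 1:1 salt means the anion carries the equal and opposite charge, 1−.
Anion: ligand charges sum to -6; for the ion to be 1−, Re = +5.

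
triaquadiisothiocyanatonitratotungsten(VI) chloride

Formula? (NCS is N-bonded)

Ligands: 1 nitrato (NO3, -1), 2 isothiocyanato (NCS, -1), 3 aqua (H2O, neutral). Ligand charge sum = -3.
With W in oxidation state +6, the complex ion is [W...]^3+.
Charge balance with chloride (-1) requires 1 complex ion per 3 chloride.

[W(H2O)3(NCS)2(NO3)]Cl3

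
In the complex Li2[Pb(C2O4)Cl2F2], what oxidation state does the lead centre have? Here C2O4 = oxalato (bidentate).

2 lithium outside the brackets (+1 each) → the complex ion is 2−.
Ligand charges: 2×F = -2; 1×C2O4 = -2; 2×Cl = -2; sum -6.
Pb + (-6) = 2− ⇒ Pb is +4.

+4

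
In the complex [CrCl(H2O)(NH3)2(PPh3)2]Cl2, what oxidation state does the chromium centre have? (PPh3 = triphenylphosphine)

2 chloride outside the brackets (-1 each) → the complex ion is 2+.
Ligand charges: 1×H2O neutral; 2×PPh3 neutral; 2×NH3 neutral; 1×Cl = -1; sum -1.
Cr + (-1) = 2+ ⇒ Cr is +3.

+3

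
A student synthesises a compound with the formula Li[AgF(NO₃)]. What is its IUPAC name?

The 1 lithium counter-ion carries a total charge of +1, so each complex ion is 1−.
Ligand charges: 1×fluoro (-1 each), 1×nitrato (-1 each); total -2. So Ag + (-2) = 1−, giving Ag = +1.
Ligands are named alphabetically: fluoro before nitrato.
The complex ion is anionic, so silver takes the -ate form argentate(I).

lithium fluoronitratoargentate(I)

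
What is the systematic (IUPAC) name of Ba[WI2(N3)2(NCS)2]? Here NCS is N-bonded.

barium diazidodiiododiisothiocyanatotungstate(IV)

The 1 barium counter-ion carries a total charge of +2, so each complex ion is 2−.
Ligand charges: 2×iodo (-1 each), 2×isothiocyanato (-1 each), 2×azido (-1 each); total -6. So W + (-6) = 2−, giving W = +4.
The complex ion is anionic, so tungsten takes the -ate form tungstate(IV).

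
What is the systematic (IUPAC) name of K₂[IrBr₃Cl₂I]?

The 2 potassium counter-ions carry a total charge of +2, so each complex ion is 2−.
Ligand charges: 1×iodo (-1 each), 3×bromo (-1 each), 2×chloro (-1 each); total -6. So Ir + (-6) = 2−, giving Ir = +4.
Ligands are named alphabetically: bromo before chloro before iodo.
The complex ion is anionic, so iridium takes the -ate form iridate(IV).

potassium tribromodichloroiodoiridate(IV)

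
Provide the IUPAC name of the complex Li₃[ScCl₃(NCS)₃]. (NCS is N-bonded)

lithium trichlorotriisothiocyanatoscandate(III)

The 3 lithium counter-ions carry a total charge of +3, so each complex ion is 3−.
Ligand charges: 3×isothiocyanato (-1 each), 3×chloro (-1 each); total -6. So Sc + (-6) = 3−, giving Sc = +3.
Ligands are named alphabetically: chloro before isothiocyanato.
The complex ion is anionic, so scandium takes the -ate form scandate(III).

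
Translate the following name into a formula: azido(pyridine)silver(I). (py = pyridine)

Ligands: 1 azido (N3, -1), 1 pyridine (py, neutral). Ligand charge sum = -1.
With Ag in oxidation state +1, the complex ion is [Ag...].

[Ag(N3)(py)]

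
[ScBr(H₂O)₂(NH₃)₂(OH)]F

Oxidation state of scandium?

+3

1 fluoride outside the brackets (-1 each) → the complex ion is 1+.
Ligand charges: 1×OH = -1; 2×H2O neutral; 1×Br = -1; 2×NH3 neutral; sum -2.
Sc + (-2) = 1+ ⇒ Sc is +3.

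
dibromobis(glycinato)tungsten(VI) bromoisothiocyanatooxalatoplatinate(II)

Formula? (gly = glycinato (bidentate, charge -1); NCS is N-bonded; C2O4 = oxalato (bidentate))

Cation [W…]: ligand charges -4, W(VI) ⇒ ion charge 2+.
Anion [Pt…]: ligand charges -4, Pt(II) ⇒ ion charge 2−.
One 2+ cation balances one 2− anion.

[WBr2(gly)2][PtBr(C2O4)(NCS)]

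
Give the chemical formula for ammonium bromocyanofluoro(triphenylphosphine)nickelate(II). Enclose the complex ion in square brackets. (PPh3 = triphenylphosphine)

NH4[NiBr(CN)F(PPh3)]

Ligands: 1 triphenylphosphine (PPh3, neutral), 1 cyano (CN, -1), 1 fluoro (F, -1), 1 bromo (Br, -1). Ligand charge sum = -3.
With Ni in oxidation state +2, the complex ion is [Ni...]^1−.
Charge balance with ammonium (+1) requires 1 complex ion per 1 ammonium.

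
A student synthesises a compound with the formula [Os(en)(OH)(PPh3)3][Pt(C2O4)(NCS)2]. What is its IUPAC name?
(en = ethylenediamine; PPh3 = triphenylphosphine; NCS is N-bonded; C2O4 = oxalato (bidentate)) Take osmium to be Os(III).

Os is given as +3; the cation's ligand charges sum to -1, so the complex cation is 2+.
A 1:1 salt means the anion carries the equal and opposite charge, 2−.
Anion: ligand charges sum to -4; for the ion to be 2−, Pt = +2.

(ethylenediamine)hydroxotris(triphenylphosphine)osmium(III) diisothiocyanatooxalatoplatinate(II)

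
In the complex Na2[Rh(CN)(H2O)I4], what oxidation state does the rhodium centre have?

2 sodium outside the brackets (+1 each) → the complex ion is 2−.
Ligand charges: 1×H2O neutral; 1×CN = -1; 4×I = -4; sum -5.
Rh + (-5) = 2− ⇒ Rh is +3.

+3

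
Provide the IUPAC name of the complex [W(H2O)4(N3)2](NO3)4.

The 4 nitrate counter-ions carry a total charge of -4, so each complex ion is 4+.
Ligand charges: 2×azido (-1 each), 4×aqua (neutral); total -2. So W + (-2) = 4+, giving W = +6.
Ligands are named alphabetically: aqua before azido.

tetraaquadiazidotungsten(VI) nitrate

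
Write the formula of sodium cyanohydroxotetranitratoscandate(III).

Ligands: 1 hydroxo (OH, -1), 4 nitrato (NO3, -1), 1 cyano (CN, -1). Ligand charge sum = -6.
Charge balance with sodium (+1) requires 1 complex ion per 3 sodium.

Na3[Sc(CN)(NO3)4(OH)]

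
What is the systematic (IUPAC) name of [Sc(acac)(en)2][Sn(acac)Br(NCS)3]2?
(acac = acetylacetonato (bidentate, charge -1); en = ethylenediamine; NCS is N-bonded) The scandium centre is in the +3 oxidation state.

(acetylacetonato)bis(ethylenediamine)scandium(III) (acetylacetonato)bromotriisothiocyanatostannate(IV)

Both ions are complex: the cation is named first with the plain metal name, the anion second with the -ate form; each ion's ligands are alphabetised independently.
Sc is given as +3; the cation's ligand charges sum to -1, so the complex cation is 2+.
With 2 anions per cation, each anion must be 2/2 = 1−.
Anion: ligand charges sum to -5; for the ion to be 1−, Sn = +4.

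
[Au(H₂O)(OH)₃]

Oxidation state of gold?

+3

No counter-ion: the bracketed complex is neutral.
Ligand charges: 1×H2O neutral; 3×OH = -3; sum -3.
Au + (-3) = 0 ⇒ Au is +3.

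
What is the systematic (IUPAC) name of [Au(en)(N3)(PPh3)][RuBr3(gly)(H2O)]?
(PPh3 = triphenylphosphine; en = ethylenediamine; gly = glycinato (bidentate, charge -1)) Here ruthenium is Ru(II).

azido(ethylenediamine)(triphenylphosphine)gold(III) aquatribromo(glycinato)ruthenate(II)

Ru is given as +2; the anion's ligand charges sum to -4, so the complex anion is 2−.
A 1:1 salt means the cation carries the equal and opposite charge, 2+.
Cation: ligand charges sum to -1; for the ion to be 2+, Au = +3.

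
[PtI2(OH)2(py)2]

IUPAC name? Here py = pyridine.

dihydroxodiiodobis(pyridine)platinum(IV)

There is no counter-ion, so the complex is neutral overall.
Ligand charges: 2×hydroxo (-1 each), 2×pyridine (neutral), 2×iodo (-1 each); total -4. So Pt + (-4) = 0, giving Pt = +4.
Ligands are named alphabetically: hydroxo before iodo before pyridine.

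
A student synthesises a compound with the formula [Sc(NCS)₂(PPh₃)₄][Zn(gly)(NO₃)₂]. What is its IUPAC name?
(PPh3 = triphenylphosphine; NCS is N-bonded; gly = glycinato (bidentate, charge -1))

Both ions are complex: the cation is named first with the plain metal name, the anion second with the -ate form; each ion's ligands are alphabetised independently.
Zinc is always +2 in its complexes; the anion's ligand charges sum to -3, so the complex anion is 1−.
A 1:1 salt means the cation carries the equal and opposite charge, 1+.
Cation: ligand charges sum to -2; for the ion to be 1+, Sc = +3.

diisothiocyanatotetrakis(triphenylphosphine)scandium(III) (glycinato)dinitratozincate(II)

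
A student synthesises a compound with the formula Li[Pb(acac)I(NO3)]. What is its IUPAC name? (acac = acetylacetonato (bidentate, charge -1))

lithium (acetylacetonato)iodonitratoplumbate(II)

The 1 lithium counter-ion carries a total charge of +1, so each complex ion is 1−.
Ligand charges: 1×acetylacetonato (-1 each), 1×nitrato (-1 each), 1×iodo (-1 each); total -3. So Pb + (-3) = 1−, giving Pb = +2.
The complex ion is anionic, so lead takes the -ate form plumbate(II).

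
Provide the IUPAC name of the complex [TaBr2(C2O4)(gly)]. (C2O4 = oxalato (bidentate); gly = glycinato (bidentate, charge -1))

There is no counter-ion, so the complex is neutral overall.
Ligand charges: 2×bromo (-1 each), 1×oxalato (-2 each), 1×glycinato (-1 each); total -5. So Ta + (-5) = 0, giving Ta = +5.
Ligands are named alphabetically: bromo before glycinato before oxalato.

dibromo(glycinato)oxalatotantalum(V)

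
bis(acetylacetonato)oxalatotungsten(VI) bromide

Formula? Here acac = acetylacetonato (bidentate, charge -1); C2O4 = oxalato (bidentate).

[W(acac)2(C2O4)]Br2

Ligands: 2 acetylacetonato (acac, -1), 1 oxalato (C2O4, -2). Ligand charge sum = -4.
Charge balance with bromide (-1) requires 1 complex ion per 2 bromide.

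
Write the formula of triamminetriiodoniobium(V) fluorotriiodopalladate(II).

[NbI3(NH3)3][PdFI3]

Cation [Nb…]: ligand charges -3, Nb(V) ⇒ ion charge 2+.
Anion [Pd…]: ligand charges -4, Pd(II) ⇒ ion charge 2−.
One 2+ cation balances one 2− anion.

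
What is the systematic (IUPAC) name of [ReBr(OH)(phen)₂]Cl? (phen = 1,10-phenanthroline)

bromohydroxobis(1,10-phenanthroline)rhenium(III) chloride

The 1 chloride counter-ion carries a total charge of -1, so each complex ion is 1+.
Ligand charges: 1×hydroxo (-1 each), 2×1,10-phenanthroline (neutral), 1×bromo (-1 each); total -2. So Re + (-2) = 1+, giving Re = +3.
Ligands are named alphabetically: bromo before hydroxo before phenanthroline.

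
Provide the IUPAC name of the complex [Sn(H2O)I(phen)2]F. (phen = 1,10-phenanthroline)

The 1 fluoride counter-ion carries a total charge of -1, so each complex ion is 1+.
Ligand charges: 1×aqua (neutral), 1×iodo (-1 each), 2×1,10-phenanthroline (neutral); total -1. So Sn + (-1) = 1+, giving Sn = +2.
Ligands are named alphabetically: aqua before iodo before phenanthroline.

aquaiodobis(1,10-phenanthroline)tin(II) fluoride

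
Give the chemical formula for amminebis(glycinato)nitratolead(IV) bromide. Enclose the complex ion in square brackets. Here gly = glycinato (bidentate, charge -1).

[Pb(gly)2(NH3)(NO3)]Br

Ligands: 1 ammine (NH3, neutral), 1 nitrato (NO3, -1), 2 glycinato (gly, -1). Ligand charge sum = -3.
Charge balance with bromide (-1) requires 1 complex ion per 1 bromide.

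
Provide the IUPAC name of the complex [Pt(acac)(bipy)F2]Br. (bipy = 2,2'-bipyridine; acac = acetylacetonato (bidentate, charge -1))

The 1 bromide counter-ion carries a total charge of -1, so each complex ion is 1+.
Ligand charges: 1×2,2'-bipyridine (neutral), 2×fluoro (-1 each), 1×acetylacetonato (-1 each); total -3. So Pt + (-3) = 1+, giving Pt = +4.
Ligands are named alphabetically: acetylacetonato before bipyridine before fluoro.

(acetylacetonato)(2,2'-bipyridine)difluoroplatinum(IV) bromide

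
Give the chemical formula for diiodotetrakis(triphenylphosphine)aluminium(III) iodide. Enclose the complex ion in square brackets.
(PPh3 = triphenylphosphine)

[AlI2(PPh3)4]I

Ligands: 4 triphenylphosphine (PPh3, neutral), 2 iodo (I, -1). Ligand charge sum = -2.
With Al in oxidation state +3, the complex ion is [Al...]^1+.
Charge balance with iodide (-1) requires 1 complex ion per 1 iodide.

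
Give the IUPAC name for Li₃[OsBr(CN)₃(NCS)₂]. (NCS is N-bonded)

lithium bromotricyanodiisothiocyanatoosmate(III)

The 3 lithium counter-ions carry a total charge of +3, so each complex ion is 3−.
Ligand charges: 2×isothiocyanato (-1 each), 3×cyano (-1 each), 1×bromo (-1 each); total -6. So Os + (-6) = 3−, giving Os = +3.
Ligands are named alphabetically: bromo before cyano before isothiocyanato.
The complex ion is anionic, so osmium takes the -ate form osmate(III).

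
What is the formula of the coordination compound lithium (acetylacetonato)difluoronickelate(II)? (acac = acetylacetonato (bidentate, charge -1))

Ligands: 2 fluoro (F, -1), 1 acetylacetonato (acac, -1). Ligand charge sum = -3.
With Ni in oxidation state +2, the complex ion is [Ni...]^1−.
Charge balance with lithium (+1) requires 1 complex ion per 1 lithium.

Li[Ni(acac)F2]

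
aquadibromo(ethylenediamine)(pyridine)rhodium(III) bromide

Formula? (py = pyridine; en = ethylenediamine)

[RhBr2(en)(H2O)(py)]Br

Ligands: 1 aqua (H2O, neutral), 1 pyridine (py, neutral), 2 bromo (Br, -1), 1 ethylenediamine (en, neutral). Ligand charge sum = -2.
With Rh in oxidation state +3, the complex ion is [Rh...]^1+.
Charge balance with bromide (-1) requires 1 complex ion per 1 bromide.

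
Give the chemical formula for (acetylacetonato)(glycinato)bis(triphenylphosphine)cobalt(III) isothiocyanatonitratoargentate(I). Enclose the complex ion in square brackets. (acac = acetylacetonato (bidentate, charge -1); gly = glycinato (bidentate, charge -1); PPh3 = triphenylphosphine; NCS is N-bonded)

[Co(acac)(gly)(PPh3)2][Ag(NCS)(NO3)]

Cation [Co…]: ligand charges -2, Co(III) ⇒ ion charge 1+.
Anion [Ag…]: ligand charges -2, Ag(I) ⇒ ion charge 1−.
One 1+ cation balances one 1− anion.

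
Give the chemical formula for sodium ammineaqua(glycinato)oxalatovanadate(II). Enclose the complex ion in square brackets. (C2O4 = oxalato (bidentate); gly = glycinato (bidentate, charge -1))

Ligands: 1 aqua (H2O, neutral), 1 oxalato (C2O4, -2), 1 ammine (NH3, neutral), 1 glycinato (gly, -1). Ligand charge sum = -3.
With V in oxidation state +2, the complex ion is [V...]^1−.
Charge balance with sodium (+1) requires 1 complex ion per 1 sodium.

Na[V(C2O4)(gly)(H2O)(NH3)]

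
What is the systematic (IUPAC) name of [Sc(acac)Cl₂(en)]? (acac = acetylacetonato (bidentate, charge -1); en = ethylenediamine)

(acetylacetonato)dichloro(ethylenediamine)scandium(III)

There is no counter-ion, so the complex is neutral overall.
Ligand charges: 1×acetylacetonato (-1 each), 2×chloro (-1 each), 1×ethylenediamine (neutral); total -3. So Sc + (-3) = 0, giving Sc = +3.
Ligands are named alphabetically: acetylacetonato before chloro before ethylenediamine.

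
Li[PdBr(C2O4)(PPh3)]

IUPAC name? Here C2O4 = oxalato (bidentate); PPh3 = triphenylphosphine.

The 1 lithium counter-ion carries a total charge of +1, so each complex ion is 1−.
Ligand charges: 1×bromo (-1 each), 1×oxalato (-2 each), 1×triphenylphosphine (neutral); total -3. So Pd + (-3) = 1−, giving Pd = +2.
Ligands are named alphabetically: bromo before oxalato before triphenylphosphine.
The complex ion is anionic, so palladium takes the -ate form palladate(II).

lithium bromooxalato(triphenylphosphine)palladate(II)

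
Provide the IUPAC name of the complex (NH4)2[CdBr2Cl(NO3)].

The 2 ammonium counter-ions carry a total charge of +2, so each complex ion is 2−.
Ligand charges: 1×chloro (-1 each), 2×bromo (-1 each), 1×nitrato (-1 each); total -4. So Cd + (-4) = 2−, giving Cd = +2.
Ligands are named alphabetically: bromo before chloro before nitrato.
The complex ion is anionic, so cadmium takes the -ate form cadmate(II).

ammonium dibromochloronitratocadmate(II)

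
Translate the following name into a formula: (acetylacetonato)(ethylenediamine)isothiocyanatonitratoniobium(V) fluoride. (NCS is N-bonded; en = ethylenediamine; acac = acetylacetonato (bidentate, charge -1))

[Nb(acac)(en)(NCS)(NO3)]F2

Ligands: 1 isothiocyanato (NCS, -1), 1 ethylenediamine (en, neutral), 1 nitrato (NO3, -1), 1 acetylacetonato (acac, -1). Ligand charge sum = -3.
Charge balance with fluoride (-1) requires 1 complex ion per 2 fluoride.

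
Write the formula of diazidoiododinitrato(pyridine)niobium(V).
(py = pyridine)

Ligands: 1 pyridine (py, neutral), 2 nitrato (NO3, -1), 1 iodo (I, -1), 2 azido (N3, -1). Ligand charge sum = -5.
With Nb in oxidation state +5, the complex ion is [Nb...].

[NbI(N3)2(NO3)2(py)]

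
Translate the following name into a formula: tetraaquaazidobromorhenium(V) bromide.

Ligands: 1 bromo (Br, -1), 4 aqua (H2O, neutral), 1 azido (N3, -1). Ligand charge sum = -2.
With Re in oxidation state +5, the complex ion is [Re...]^3+.
Charge balance with bromide (-1) requires 1 complex ion per 3 bromide.

[ReBr(H2O)4(N3)]Br3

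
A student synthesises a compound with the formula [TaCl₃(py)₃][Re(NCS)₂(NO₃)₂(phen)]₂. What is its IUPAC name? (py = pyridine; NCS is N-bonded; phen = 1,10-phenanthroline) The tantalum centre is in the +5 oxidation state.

trichlorotris(pyridine)tantalum(V) diisothiocyanatodinitrato(1,10-phenanthroline)rhenate(III)

Both ions are complex: the cation is named first with the plain metal name, the anion second with the -ate form; each ion's ligands are alphabetised independently.
Ta is given as +5; the cation's ligand charges sum to -3, so the complex cation is 2+.
With 2 anions per cation, each anion must be 2/2 = 1−.
Anion: ligand charges sum to -4; for the ion to be 1−, Re = +3.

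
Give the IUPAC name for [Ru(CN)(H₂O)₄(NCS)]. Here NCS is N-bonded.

There is no counter-ion, so the complex is neutral overall.
Ligand charges: 1×cyano (-1 each), 4×aqua (neutral), 1×isothiocyanato (-1 each); total -2. So Ru + (-2) = 0, giving Ru = +2.
Ligands are named alphabetically: aqua before cyano before isothiocyanato.

tetraaquacyanoisothiocyanatoruthenium(II)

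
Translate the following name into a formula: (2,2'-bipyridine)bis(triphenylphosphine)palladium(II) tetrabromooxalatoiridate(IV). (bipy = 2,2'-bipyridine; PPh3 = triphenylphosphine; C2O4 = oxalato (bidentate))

[Pd(bipy)(PPh3)2][IrBr4(C2O4)]

Cation [Pd…]: ligand charges 0, Pd(II) ⇒ ion charge 2+.
Anion [Ir…]: ligand charges -6, Ir(IV) ⇒ ion charge 2−.
One 2+ cation balances one 2− anion.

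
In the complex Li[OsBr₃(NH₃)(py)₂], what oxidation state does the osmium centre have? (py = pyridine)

+2

1 lithium outside the brackets (+1 each) → the complex ion is 1−.
Ligand charges: 2×py neutral; 3×Br = -3; 1×NH3 neutral; sum -3.
Os + (-3) = 1− ⇒ Os is +2.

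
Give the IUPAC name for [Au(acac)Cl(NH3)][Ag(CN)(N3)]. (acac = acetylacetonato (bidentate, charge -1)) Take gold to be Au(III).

Au is given as +3; the cation's ligand charges sum to -2, so the complex cation is 1+.
A 1:1 salt means the anion carries the equal and opposite charge, 1−.
Anion: ligand charges sum to -2; for the ion to be 1−, Ag = +1.

(acetylacetonato)amminechlorogold(III) azidocyanoargentate(I)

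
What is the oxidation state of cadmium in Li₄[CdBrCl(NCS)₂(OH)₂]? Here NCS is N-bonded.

+2

4 lithium outside the brackets (+1 each) → the complex ion is 4−.
Ligand charges: 2×NCS = -2; 2×OH = -2; 1×Cl = -1; 1×Br = -1; sum -6.
Cd + (-6) = 4− ⇒ Cd is +2.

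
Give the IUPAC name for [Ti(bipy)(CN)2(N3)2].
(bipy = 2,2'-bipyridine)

There is no counter-ion, so the complex is neutral overall.
Ligand charges: 1×2,2'-bipyridine (neutral), 2×cyano (-1 each), 2×azido (-1 each); total -4. So Ti + (-4) = 0, giving Ti = +4.
Ligands are named alphabetically: azido before bipyridine before cyano.

diazido(2,2'-bipyridine)dicyanotitanium(IV)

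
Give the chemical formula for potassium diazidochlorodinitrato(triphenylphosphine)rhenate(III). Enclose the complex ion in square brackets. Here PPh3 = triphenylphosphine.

Ligands: 1 triphenylphosphine (PPh3, neutral), 2 azido (N3, -1), 2 nitrato (NO3, -1), 1 chloro (Cl, -1). Ligand charge sum = -5.
With Re in oxidation state +3, the complex ion is [Re...]^2−.
Charge balance with potassium (+1) requires 1 complex ion per 2 potassium.

K2[ReCl(N3)2(NO3)2(PPh3)]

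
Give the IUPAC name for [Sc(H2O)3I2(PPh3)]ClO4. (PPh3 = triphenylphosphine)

The 1 perchlorate counter-ion carries a total charge of -1, so each complex ion is 1+.
Ligand charges: 1×triphenylphosphine (neutral), 2×iodo (-1 each), 3×aqua (neutral); total -2. So Sc + (-2) = 1+, giving Sc = +3.
Ligands are named alphabetically: aqua before iodo before triphenylphosphine.

triaquadiiodo(triphenylphosphine)scandium(III) perchlorate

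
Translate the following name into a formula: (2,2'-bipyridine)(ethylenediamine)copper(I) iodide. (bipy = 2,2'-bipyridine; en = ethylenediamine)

Ligands: 1 2,2'-bipyridine (bipy, neutral), 1 ethylenediamine (en, neutral). Ligand charge sum = 0.
With Cu in oxidation state +1, the complex ion is [Cu...]^1+.
Charge balance with iodide (-1) requires 1 complex ion per 1 iodide.

[Cu(bipy)(en)]I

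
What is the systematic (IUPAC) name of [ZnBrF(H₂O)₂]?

diaquabromofluorozinc(II)

There is no counter-ion, so the complex is neutral overall.
Ligand charges: 2×aqua (neutral), 1×fluoro (-1 each), 1×bromo (-1 each); total -2. So Zn + (-2) = 0, giving Zn = +2.
Ligands are named alphabetically: aqua before bromo before fluoro.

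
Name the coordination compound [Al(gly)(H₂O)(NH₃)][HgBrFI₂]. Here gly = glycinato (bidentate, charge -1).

ammineaqua(glycinato)aluminium(III) bromofluorodiiodomercurate(II)

Both ions are complex: the cation is named first with the plain metal name, the anion second with the -ate form; each ion's ligands are alphabetised independently.
Aluminium is always +3 in its complexes; the cation's ligand charges sum to -1, so the complex cation is 2+.
A 1:1 salt means the anion carries the equal and opposite charge, 2−.
Anion: ligand charges sum to -4; for the ion to be 2−, Hg = +2.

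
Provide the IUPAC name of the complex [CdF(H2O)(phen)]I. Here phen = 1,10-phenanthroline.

aquafluoro(1,10-phenanthroline)cadmium(II) iodide

The 1 iodide counter-ion carries a total charge of -1, so each complex ion is 1+.
Ligand charges: 1×1,10-phenanthroline (neutral), 1×aqua (neutral), 1×fluoro (-1 each); total -1. So Cd + (-1) = 1+, giving Cd = +2.
Ligands are named alphabetically: aqua before fluoro before phenanthroline.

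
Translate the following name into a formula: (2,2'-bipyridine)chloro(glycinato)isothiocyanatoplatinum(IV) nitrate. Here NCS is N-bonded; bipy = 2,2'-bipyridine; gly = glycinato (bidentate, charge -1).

Ligands: 1 chloro (Cl, -1), 1 isothiocyanato (NCS, -1), 1 2,2'-bipyridine (bipy, neutral), 1 glycinato (gly, -1). Ligand charge sum = -3.
With Pt in oxidation state +4, the complex ion is [Pt...]^1+.
Charge balance with nitrate (-1) requires 1 complex ion per 1 nitrate.

[Pt(bipy)Cl(gly)(NCS)]NO3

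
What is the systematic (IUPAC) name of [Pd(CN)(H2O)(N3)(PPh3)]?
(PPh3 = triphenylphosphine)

aquaazidocyano(triphenylphosphine)palladium(II)

There is no counter-ion, so the complex is neutral overall.
Ligand charges: 1×aqua (neutral), 1×cyano (-1 each), 1×azido (-1 each), 1×triphenylphosphine (neutral); total -2. So Pd + (-2) = 0, giving Pd = +2.
Ligands are named alphabetically: aqua before azido before cyano before triphenylphosphine.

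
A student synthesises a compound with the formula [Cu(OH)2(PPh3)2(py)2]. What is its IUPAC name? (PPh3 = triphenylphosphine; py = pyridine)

There is no counter-ion, so the complex is neutral overall.
Ligand charges: 2×triphenylphosphine (neutral), 2×pyridine (neutral), 2×hydroxo (-1 each); total -2. So Cu + (-2) = 0, giving Cu = +2.
Ligands are named alphabetically: hydroxo before pyridine before triphenylphosphine.

dihydroxobis(pyridine)bis(triphenylphosphine)copper(II)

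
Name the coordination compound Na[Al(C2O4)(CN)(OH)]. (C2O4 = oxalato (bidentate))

sodium cyanohydroxooxalatoaluminate(III)

The 1 sodium counter-ion carries a total charge of +1, so each complex ion is 1−.
Ligand charges: 1×oxalato (-2 each), 1×hydroxo (-1 each), 1×cyano (-1 each); total -4. So Al + (-4) = 1−, giving Al = +3.
Ligands are named alphabetically: cyano before hydroxo before oxalato.
The complex ion is anionic, so aluminium takes the -ate form aluminate(III).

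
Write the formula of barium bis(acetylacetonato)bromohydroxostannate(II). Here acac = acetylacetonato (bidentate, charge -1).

Ligands: 2 acetylacetonato (acac, -1), 1 hydroxo (OH, -1), 1 bromo (Br, -1). Ligand charge sum = -4.
Charge balance with barium (+2) requires 1 complex ion per 1 barium.

Ba[Sn(acac)2Br(OH)]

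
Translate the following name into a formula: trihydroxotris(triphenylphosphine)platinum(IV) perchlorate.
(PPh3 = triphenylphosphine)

Ligands: 3 triphenylphosphine (PPh3, neutral), 3 hydroxo (OH, -1). Ligand charge sum = -3.
Charge balance with perchlorate (-1) requires 1 complex ion per 1 perchlorate.

[Pt(OH)3(PPh3)3]ClO4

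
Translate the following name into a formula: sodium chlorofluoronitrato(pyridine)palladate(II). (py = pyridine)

Ligands: 1 pyridine (py, neutral), 1 fluoro (F, -1), 1 chloro (Cl, -1), 1 nitrato (NO3, -1). Ligand charge sum = -3.
With Pd in oxidation state +2, the complex ion is [Pd...]^1−.
Charge balance with sodium (+1) requires 1 complex ion per 1 sodium.

Na[PdClF(NO3)(py)]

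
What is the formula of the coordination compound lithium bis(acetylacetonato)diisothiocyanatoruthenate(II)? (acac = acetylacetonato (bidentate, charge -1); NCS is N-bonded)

Ligands: 2 acetylacetonato (acac, -1), 2 isothiocyanato (NCS, -1). Ligand charge sum = -4.
With Ru in oxidation state +2, the complex ion is [Ru...]^2−.
Charge balance with lithium (+1) requires 1 complex ion per 2 lithium.

Li2[Ru(acac)2(NCS)2]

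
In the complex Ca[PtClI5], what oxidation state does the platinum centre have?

+4

1 calcium outside the brackets (+2 each) → the complex ion is 2−.
Ligand charges: 1×Cl = -1; 5×I = -5; sum -6.
Pt + (-6) = 2− ⇒ Pt is +4.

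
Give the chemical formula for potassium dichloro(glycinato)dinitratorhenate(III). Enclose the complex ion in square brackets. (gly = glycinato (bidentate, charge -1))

Ligands: 2 chloro (Cl, -1), 1 glycinato (gly, -1), 2 nitrato (NO3, -1). Ligand charge sum = -5.
With Re in oxidation state +3, the complex ion is [Re...]^2−.
Charge balance with potassium (+1) requires 1 complex ion per 2 potassium.

K2[ReCl2(gly)(NO3)2]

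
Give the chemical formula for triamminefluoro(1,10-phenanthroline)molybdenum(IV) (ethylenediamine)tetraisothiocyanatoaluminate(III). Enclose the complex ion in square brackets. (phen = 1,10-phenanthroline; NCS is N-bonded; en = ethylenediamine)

Cation [Mo…]: ligand charges -1, Mo(IV) ⇒ ion charge 3+.
Anion [Al…]: ligand charges -4, Al(III) ⇒ ion charge 1−.

[MoF(NH3)3(phen)][Al(en)(NCS)4]3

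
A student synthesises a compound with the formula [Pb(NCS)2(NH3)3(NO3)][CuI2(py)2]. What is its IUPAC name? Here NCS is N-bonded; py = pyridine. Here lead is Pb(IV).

Both ions are complex: the cation is named first with the plain metal name, the anion second with the -ate form; each ion's ligands are alphabetised independently.
Pb is given as +4; the cation's ligand charges sum to -3, so the complex cation is 1+.
A 1:1 salt means the anion carries the equal and opposite charge, 1−.
Anion: ligand charges sum to -2; for the ion to be 1−, Cu = +1.

triamminediisothiocyanatonitratolead(IV) diiodobis(pyridine)cuprate(I)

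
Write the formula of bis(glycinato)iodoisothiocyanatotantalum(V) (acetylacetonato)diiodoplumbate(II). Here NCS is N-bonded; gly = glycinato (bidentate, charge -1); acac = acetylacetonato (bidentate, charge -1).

[Ta(gly)2I(NCS)][Pb(acac)I2]

Cation [Ta…]: ligand charges -4, Ta(V) ⇒ ion charge 1+.
Anion [Pb…]: ligand charges -3, Pb(II) ⇒ ion charge 1−.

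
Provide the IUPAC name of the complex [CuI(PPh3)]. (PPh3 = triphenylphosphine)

iodo(triphenylphosphine)copper(I)

There is no counter-ion, so the complex is neutral overall.
Ligand charges: 1×triphenylphosphine (neutral), 1×iodo (-1 each); total -1. So Cu + (-1) = 0, giving Cu = +1.
Ligands are named alphabetically: iodo before triphenylphosphine.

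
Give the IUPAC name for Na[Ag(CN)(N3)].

The 1 sodium counter-ion carries a total charge of +1, so each complex ion is 1−.
Ligand charges: 1×cyano (-1 each), 1×azido (-1 each); total -2. So Ag + (-2) = 1−, giving Ag = +1.
The complex ion is anionic, so silver takes the -ate form argentate(I).

sodium azidocyanoargentate(I)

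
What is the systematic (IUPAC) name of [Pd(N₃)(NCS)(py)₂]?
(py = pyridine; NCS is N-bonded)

azidoisothiocyanatobis(pyridine)palladium(II)

There is no counter-ion, so the complex is neutral overall.
Ligand charges: 2×pyridine (neutral), 1×isothiocyanato (-1 each), 1×azido (-1 each); total -2. So Pd + (-2) = 0, giving Pd = +2.
Ligands are named alphabetically: azido before isothiocyanato before pyridine.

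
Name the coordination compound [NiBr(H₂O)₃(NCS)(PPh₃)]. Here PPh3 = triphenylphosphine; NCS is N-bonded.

There is no counter-ion, so the complex is neutral overall.
Ligand charges: 1×triphenylphosphine (neutral), 1×bromo (-1 each), 3×aqua (neutral), 1×isothiocyanato (-1 each); total -2. So Ni + (-2) = 0, giving Ni = +2.
Ligands are named alphabetically: aqua before bromo before isothiocyanato before triphenylphosphine.

triaquabromoisothiocyanato(triphenylphosphine)nickel(II)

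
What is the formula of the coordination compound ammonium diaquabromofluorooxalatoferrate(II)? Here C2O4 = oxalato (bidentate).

(NH4)2[FeBr(C2O4)F(H2O)2]

Ligands: 1 fluoro (F, -1), 2 aqua (H2O, neutral), 1 bromo (Br, -1), 1 oxalato (C2O4, -2). Ligand charge sum = -4.
With Fe in oxidation state +2, the complex ion is [Fe...]^2−.
Charge balance with ammonium (+1) requires 1 complex ion per 2 ammonium.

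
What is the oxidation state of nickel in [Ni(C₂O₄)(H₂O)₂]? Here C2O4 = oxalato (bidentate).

+2

No counter-ion: the bracketed complex is neutral.
Ligand charges: 1×C2O4 = -2; 2×H2O neutral; sum -2.
Ni + (-2) = 0 ⇒ Ni is +2.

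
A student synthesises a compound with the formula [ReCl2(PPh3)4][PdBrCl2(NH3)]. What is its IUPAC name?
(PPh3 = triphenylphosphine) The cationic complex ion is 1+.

The complex cation is given as 1+; its ligand charges sum to -2, so Re = +3.
A 1:1 salt means the anion carries the equal and opposite charge, 1−.
Anion: ligand charges sum to -3; for the ion to be 1−, Pd = +2.

dichlorotetrakis(triphenylphosphine)rhenium(III) amminebromodichloropalladate(II)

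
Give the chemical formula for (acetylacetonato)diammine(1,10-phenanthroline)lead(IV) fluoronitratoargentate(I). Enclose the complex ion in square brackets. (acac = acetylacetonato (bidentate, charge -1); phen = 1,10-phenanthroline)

Cation [Pb…]: ligand charges -1, Pb(IV) ⇒ ion charge 3+.
Anion [Ag…]: ligand charges -2, Ag(I) ⇒ ion charge 1−.
One 3+ cation requires 3 of the 1− anion.

[Pb(acac)(NH3)2(phen)][AgF(NO3)]3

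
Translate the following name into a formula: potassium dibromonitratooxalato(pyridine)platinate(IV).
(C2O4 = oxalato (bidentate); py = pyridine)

K[PtBr2(C2O4)(NO3)(py)]

Ligands: 1 oxalato (C2O4, -2), 2 bromo (Br, -1), 1 pyridine (py, neutral), 1 nitrato (NO3, -1). Ligand charge sum = -5.
With Pt in oxidation state +4, the complex ion is [Pt...]^1−.
Charge balance with potassium (+1) requires 1 complex ion per 1 potassium.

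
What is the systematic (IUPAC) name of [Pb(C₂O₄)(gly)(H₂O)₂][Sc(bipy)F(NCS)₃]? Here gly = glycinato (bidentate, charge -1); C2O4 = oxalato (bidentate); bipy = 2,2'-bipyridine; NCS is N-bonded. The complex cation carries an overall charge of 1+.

diaqua(glycinato)oxalatolead(IV) (2,2'-bipyridine)fluorotriisothiocyanatoscandate(III)

The complex cation is given as 1+; its ligand charges sum to -3, so Pb = +4.
A 1:1 salt means the anion carries the equal and opposite charge, 1−.
Anion: ligand charges sum to -4; for the ion to be 1−, Sc = +3.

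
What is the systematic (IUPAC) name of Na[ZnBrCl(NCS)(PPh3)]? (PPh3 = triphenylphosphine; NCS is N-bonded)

The 1 sodium counter-ion carries a total charge of +1, so each complex ion is 1−.
Ligand charges: 1×chloro (-1 each), 1×triphenylphosphine (neutral), 1×bromo (-1 each), 1×isothiocyanato (-1 each); total -3. So Zn + (-3) = 1−, giving Zn = +2.
Ligands are named alphabetically: bromo before chloro before isothiocyanato before triphenylphosphine.
The complex ion is anionic, so zinc takes the -ate form zincate(II).

sodium bromochloroisothiocyanato(triphenylphosphine)zincate(II)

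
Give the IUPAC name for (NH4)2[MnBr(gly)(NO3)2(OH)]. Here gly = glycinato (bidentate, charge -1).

ammonium bromo(glycinato)hydroxodinitratomanganate(III)

The 2 ammonium counter-ions carry a total charge of +2, so each complex ion is 2−.
Ligand charges: 1×hydroxo (-1 each), 1×glycinato (-1 each), 1×bromo (-1 each), 2×nitrato (-1 each); total -5. So Mn + (-5) = 2−, giving Mn = +3.
Ligands are named alphabetically: bromo before glycinato before hydroxo before nitrato.
The complex ion is anionic, so manganese takes the -ate form manganate(III).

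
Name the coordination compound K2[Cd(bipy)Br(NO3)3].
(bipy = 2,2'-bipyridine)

potassium (2,2'-bipyridine)bromotrinitratocadmate(II)

The 2 potassium counter-ions carry a total charge of +2, so each complex ion is 2−.
Ligand charges: 1×bromo (-1 each), 3×nitrato (-1 each), 1×2,2'-bipyridine (neutral); total -4. So Cd + (-4) = 2−, giving Cd = +2.
The complex ion is anionic, so cadmium takes the -ate form cadmate(II).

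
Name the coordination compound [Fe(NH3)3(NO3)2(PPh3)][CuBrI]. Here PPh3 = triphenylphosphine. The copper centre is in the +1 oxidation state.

triamminedinitrato(triphenylphosphine)iron(III) bromoiodocuprate(I)

Both ions are complex: the cation is named first with the plain metal name, the anion second with the -ate form; each ion's ligands are alphabetised independently.
Cu is given as +1; the anion's ligand charges sum to -2, so the complex anion is 1−.
A 1:1 salt means the cation carries the equal and opposite charge, 1+.
Cation: ligand charges sum to -2; for the ion to be 1+, Fe = +3.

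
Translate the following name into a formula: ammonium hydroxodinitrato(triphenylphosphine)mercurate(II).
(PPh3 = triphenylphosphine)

Ligands: 1 hydroxo (OH, -1), 1 triphenylphosphine (PPh3, neutral), 2 nitrato (NO3, -1). Ligand charge sum = -3.
With Hg in oxidation state +2, the complex ion is [Hg...]^1−.
Charge balance with ammonium (+1) requires 1 complex ion per 1 ammonium.

NH4[Hg(NO3)2(OH)(PPh3)]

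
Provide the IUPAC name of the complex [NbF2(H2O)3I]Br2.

triaquadifluoroiodoniobium(V) bromide

The 2 bromide counter-ions carry a total charge of -2, so each complex ion is 2+.
Ligand charges: 2×fluoro (-1 each), 3×aqua (neutral), 1×iodo (-1 each); total -3. So Nb + (-3) = 2+, giving Nb = +5.
Ligands are named alphabetically: aqua before fluoro before iodo.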